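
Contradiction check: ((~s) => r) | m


Truth table over {m, r, s}:
m | r | s | φ
-------------
False | False | False | False
True | False | False | True
False | True | False | True
True | True | False | True
False | False | True | True
True | False | True | True
False | True | True | True
True | True | True | True
Satisfying assignment at row 2: m=True, r=False, s=False gives True.

No, it is not a contradiction.


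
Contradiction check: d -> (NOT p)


Truth table over {d, p}:
d | p | φ
---------
F | F | T
T | F | T
F | T | T
T | T | F
Satisfying assignment at row 1: d=F, p=F gives T.

No, it is not a contradiction.


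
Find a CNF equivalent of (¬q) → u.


Step 1: Rewrite (¬q) → u as ¬(¬q) ∨ u.
Step 2: Eliminate any double negations (¬¬X = X).

q ∨ u


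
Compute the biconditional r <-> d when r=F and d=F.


Biconditional is true when both operands have the same truth value.
Substitute: r=F, d=F.
F <-> F evaluates to T.

T


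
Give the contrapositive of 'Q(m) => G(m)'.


The contrapositive of (P → Q) is (¬Q → ¬P); it is logically equivalent to the original.
Here P = 'Q(m)' and Q = 'G(m)'.

If not (G(m)), then not (Q(m)).


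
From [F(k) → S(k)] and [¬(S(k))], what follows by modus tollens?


Modus tollens: from (P → Q) and ¬Q, infer ¬P.
Q = 'S(k)' is denied; since P → Q, P must also fail.

Not (F(k)).


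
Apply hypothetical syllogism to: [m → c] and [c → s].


Hypothetical syllogism: from (P → Q) and (Q → R), infer (P → R).
Chain the two implications through the shared middle term 'c'.

m → s


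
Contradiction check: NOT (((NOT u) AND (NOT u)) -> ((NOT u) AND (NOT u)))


Truth table over {u}:
u | φ
-----
F | F
T | F
Every row is false.

Yes, it is a contradiction.


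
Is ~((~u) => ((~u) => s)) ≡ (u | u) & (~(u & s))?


Compare truth tables:
s | u | φ | ψ
-------------
False | False | True | False
True | False | False | False
False | True | False | True
True | True | False | False
They differ at row 1 (s=False, u=False): φ=True but ψ=False.

No, they are not logically equivalent.


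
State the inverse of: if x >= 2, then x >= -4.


The inverse of (P → Q) is (¬P → ¬Q). It is equivalent to the converse, not to the original.
Here P = 'x >= 2' and Q = 'x >= -4'.

If not (x >= 2), then not (x >= -4).


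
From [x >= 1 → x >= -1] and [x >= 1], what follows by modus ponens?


Modus ponens: from (P → Q) and P, infer Q.
P = 'x >= 1' is asserted, and P → Q holds, so Q follows.

x >= -1.


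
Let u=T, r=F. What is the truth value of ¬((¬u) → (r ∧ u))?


Substitute u=T, r=F:
¬u = F
r ∧ u = F ∧ T = F
(¬u) → (r ∧ u) = F → F = T
¬((¬u) → (r ∧ u)) = F

F


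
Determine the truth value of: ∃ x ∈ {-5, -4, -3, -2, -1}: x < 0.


Evaluate the predicate on each element: -5:T, -4:T, -3:T, -2:T, -1:T.
Witness x = -5 satisfies the predicate.

T


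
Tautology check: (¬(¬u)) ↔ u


Build the truth table over {u}:
u | φ
-----
F | T
T | T
Every row evaluates to true.

Yes, it is a tautology.


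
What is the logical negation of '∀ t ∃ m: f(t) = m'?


Negation flips each quantifier (∀↔∃) and negates the inner predicate.
¬(∀ t ∃ m: φ) = ∃ t ∀ m: ¬φ.

∃ t ∀ m: ¬(f(t) = m)


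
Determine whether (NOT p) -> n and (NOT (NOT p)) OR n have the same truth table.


Compare truth tables:
n | p | φ | ψ
-------------
F | F | F | F
T | F | T | T
F | T | T | T
T | T | T | T
The columns φ and ψ agree on every row.

Yes, they are logically equivalent.


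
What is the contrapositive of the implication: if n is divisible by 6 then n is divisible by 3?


The contrapositive of (P → Q) is (¬Q → ¬P); it is logically equivalent to the original.
Here P = 'n is divisible by 6' and Q = 'n is divisible by 3'.

If not (n is divisible by 3), then not (n is divisible by 6).


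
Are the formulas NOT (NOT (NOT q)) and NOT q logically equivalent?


Compare truth tables:
q | φ | ψ
---------
F | T | T
T | F | F
The columns φ and ψ agree on every row.

Yes, they are logically equivalent.


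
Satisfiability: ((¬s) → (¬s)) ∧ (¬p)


Search for a satisfying assignment over {p, s}.
Try p=F, s=F: the formula evaluates to T.
A satisfying assignment exists.

Satisfiable.


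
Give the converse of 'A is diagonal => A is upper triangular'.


The converse of (P → Q) is (Q → P). It is not in general equivalent to the original.
Here P = 'A is diagonal' and Q = 'A is upper triangular'.

If A is upper triangular, then A is diagonal.


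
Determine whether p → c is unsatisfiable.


Truth table over {c, p}:
c | p | φ
---------
F | F | T
T | F | T
F | T | F
T | T | T
Satisfying assignment at row 1: c=F, p=F gives T.

No, it is not a contradiction.


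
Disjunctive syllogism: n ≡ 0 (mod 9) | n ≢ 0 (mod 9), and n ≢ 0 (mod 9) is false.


Disjunctive syllogism: from (P ∨ Q) and ¬P, infer Q.
One disjunct, 'n ≢ 0 (mod 9)', is ruled out; the other must hold.

n ≡ 0 (mod 9)


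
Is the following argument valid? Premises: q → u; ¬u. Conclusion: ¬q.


This matches the form of modus tollens: the conclusion follows in every model of the premises.

Valid.


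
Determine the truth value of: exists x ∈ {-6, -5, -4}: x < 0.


Evaluate the predicate on each element: -6:True, -5:True, -4:True.
Witness x = -6 satisfies the predicate.

True


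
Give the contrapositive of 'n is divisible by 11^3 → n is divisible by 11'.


The contrapositive of (P → Q) is (¬Q → ¬P); it is logically equivalent to the original.
Here P = 'n is divisible by 11^3' and Q = 'n is divisible by 11'.

If not (n is divisible by 11), then not (n is divisible by 11^3).


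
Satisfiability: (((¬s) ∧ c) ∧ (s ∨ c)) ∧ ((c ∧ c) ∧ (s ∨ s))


Check all 4 assignments over {c, s}:
c | s | φ
---------
F | F | F
T | F | F
F | T | F
T | T | F
No assignment makes the formula true.

Unsatisfiable.


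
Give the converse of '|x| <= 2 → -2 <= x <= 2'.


The converse of (P → Q) is (Q → P). It is not in general equivalent to the original.
Here P = '|x| <= 2' and Q = '-2 <= x <= 2'.

If -2 <= x <= 2, then |x| <= 2.


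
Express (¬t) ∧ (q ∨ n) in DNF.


Step 1: Distribute ∧ over ∨: (¬t) ∧ (q ∨ n) = ((¬t) ∧ q) ∨ ((¬t) ∧ n).

((¬t) ∧ q) ∨ ((¬t) ∧ n)


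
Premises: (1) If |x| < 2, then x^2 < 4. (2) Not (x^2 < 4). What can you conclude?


Modus tollens: from (P → Q) and ¬Q, infer ¬P.
Q = 'x^2 < 4' is denied; since P → Q, P must also fail.

Not (|x| < 2).


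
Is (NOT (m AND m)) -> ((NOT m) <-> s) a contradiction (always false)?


Truth table over {m, s}:
m | s | φ
---------
F | F | F
T | F | T
F | T | T
T | T | T
Satisfying assignment at row 2: m=T, s=F gives T.

No, it is not a contradiction.


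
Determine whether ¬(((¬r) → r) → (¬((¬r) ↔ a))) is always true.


Build the truth table over {a, r}:
a | r | φ
---------
F | F | F
T | F | F
F | T | T
T | T | F
Counterexample at row 1: with a=F, r=F, the formula is F.

No, it is not a tautology.


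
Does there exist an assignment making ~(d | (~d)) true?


Check all 2 assignments over {d}:
d | φ
-----
False | False
True | False
No assignment makes the formula true.

Unsatisfiable.


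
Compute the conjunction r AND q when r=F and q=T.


Conjunction is true only when both operands are true.
Substitute: r=F, q=T.
F AND T evaluates to F.

F


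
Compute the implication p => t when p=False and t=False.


Implication is false only when antecedent is true and consequent is false.
Substitute: p=False, t=False.
False => False evaluates to True.

True


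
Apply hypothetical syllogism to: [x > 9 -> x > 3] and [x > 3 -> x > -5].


Hypothetical syllogism: from (P → Q) and (Q → R), infer (P → R).
Chain the two implications through the shared middle term 'x > 3'.

x > 9 -> x > -5


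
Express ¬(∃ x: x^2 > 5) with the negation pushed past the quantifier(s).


¬(∀ x: φ) = ∃ x: ¬φ, and ¬(∃ x: φ) = ∀ x: ¬φ.
Apply to the existential statement.

∀ x: ¬(x^2 > 5)


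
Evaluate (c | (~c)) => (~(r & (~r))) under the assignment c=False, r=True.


Substitute c=False, r=True:
~c = True
c | (~c) = False | True = True
~r = False
r & (~r) = True & False = False
~(r & (~r)) = True
(c | (~c)) => (~(r & (~r))) = True => True = True

True


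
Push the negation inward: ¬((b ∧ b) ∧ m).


De Morgan: the negation of a conjunction is the disjunction of the negations.
Distribute ¬ across ∧, flipping it to ∨, and negate each literal.

((¬b) ∨ (¬b)) ∨ (¬m)


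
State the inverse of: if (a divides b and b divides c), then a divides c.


The inverse of (P → Q) is (¬P → ¬Q). It is equivalent to the converse, not to the original.
Here P = '(a divides b and b divides c)' and Q = 'a divides c'.

If not ((a divides b and b divides c)), then not (a divides c).


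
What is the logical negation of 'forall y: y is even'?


¬(forall x: φ) = exists x: ¬φ, and ¬(exists x: φ) = forall x: ¬φ.
Apply to the universal statement.

exists y: ~(y is even)


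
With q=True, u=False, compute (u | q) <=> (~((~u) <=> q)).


Substitute q=True, u=False:
u | q = False | True = True
~u = True
(~u) <=> q = True <=> True = True
~((~u) <=> q) = False
(u | q) <=> (~((~u) <=> q)) = True <=> False = False

False


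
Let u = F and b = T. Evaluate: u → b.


Implication is false only when antecedent is true and consequent is false.
Substitute: u=F, b=T.
F → T evaluates to T.

T


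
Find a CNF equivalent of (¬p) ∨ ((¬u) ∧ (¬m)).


Step 1: Distribute ∨ over ∧: (¬p) ∨ ((¬u) ∧ (¬m)) = ((¬p) ∨ (¬u)) ∧ ((¬p) ∨ (¬m)).

((¬p) ∨ (¬u)) ∧ ((¬p) ∨ (¬m))


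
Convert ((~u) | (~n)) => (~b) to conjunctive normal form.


Step 1: Rewrite as ¬((¬u) ∨ (¬n)) ∨ (¬b) = (¬(¬u) ∧ ¬(¬n)) ∨ (¬b).
Step 2: Distribute ∨ over ∧.
Step 3: Eliminate any double negations (¬¬X = X).

(u | (~b)) & (n | (~b))


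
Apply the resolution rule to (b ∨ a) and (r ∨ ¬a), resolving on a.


The clauses contain complementary literals a and ¬a.
Resolution eliminates this pair and disjoins the remaining literals (merging duplicates).

(b ∨ r)


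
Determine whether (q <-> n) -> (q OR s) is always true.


Build the truth table over {n, q, s}:
n | q | s | φ
-------------
F | F | F | F
T | F | F | T
F | T | F | T
T | T | F | T
F | F | T | T
T | F | T | T
F | T | T | T
T | T | T | T
Counterexample at row 1: with n=F, q=F, s=F, the formula is F.

No, it is not a tautology.


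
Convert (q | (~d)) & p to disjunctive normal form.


Step 1: Distribute ∧ over ∨: (q ∨ (¬d)) ∧ p = (q ∧ p) ∨ ((¬d) ∧ p).

(q & p) | ((~d) & p)


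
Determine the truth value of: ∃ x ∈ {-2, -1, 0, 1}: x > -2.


Evaluate the predicate on each element: -2:F, -1:T, 0:T, 1:T.
Witness x = -1 satisfies the predicate.

T


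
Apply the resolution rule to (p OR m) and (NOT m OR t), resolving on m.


The clauses contain complementary literals m and NOTm.
Resolution eliminates this pair and disjoins the remaining literals (merging duplicates).

(p OR t)


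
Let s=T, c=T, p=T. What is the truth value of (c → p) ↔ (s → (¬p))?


Substitute s=T, c=T, p=T:
c → p = T → T = T
¬p = F
s → (¬p) = T → F = F
(c → p) ↔ (s → (¬p)) = T ↔ F = F

F


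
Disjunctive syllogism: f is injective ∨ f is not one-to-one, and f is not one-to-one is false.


Disjunctive syllogism: from (P ∨ Q) and ¬P, infer Q.
One disjunct, 'f is not one-to-one', is ruled out; the other must hold.

f is injective


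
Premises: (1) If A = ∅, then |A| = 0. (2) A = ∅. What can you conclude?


Modus ponens: from (P → Q) and P, infer Q.
P = 'A = ∅' is asserted, and P → Q holds, so Q follows.

|A| = 0.


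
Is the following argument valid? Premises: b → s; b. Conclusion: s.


This matches the form of modus ponens: the conclusion follows in every model of the premises.

Valid.


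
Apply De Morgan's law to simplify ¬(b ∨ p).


De Morgan: the negation of a disjunction is the conjunction of the negations.
Distribute ¬ across ∨, flipping it to ∧, and negate each literal.

(¬b) ∧ (¬p)


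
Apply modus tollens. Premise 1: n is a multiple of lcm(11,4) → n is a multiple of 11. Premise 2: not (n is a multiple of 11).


Modus tollens: from (P → Q) and ¬Q, infer ¬P.
Q = 'n is a multiple of 11' is denied; since P → Q, P must also fail.

Not (n is a multiple of lcm(11,4)).


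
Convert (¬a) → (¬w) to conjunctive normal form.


Step 1: Rewrite (¬a) → (¬w) as ¬(¬a) ∨ (¬w).
Step 2: Eliminate any double negations (¬¬X = X).

a ∨ (¬w)


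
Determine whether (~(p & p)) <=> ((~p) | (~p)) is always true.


Build the truth table over {p}:
p | φ
-----
False | True
True | True
Every row evaluates to true.

Yes, it is a tautology.


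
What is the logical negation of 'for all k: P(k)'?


¬(for all x: φ) = there exists x: ¬φ, and ¬(there exists x: φ) = for all x: ¬φ.
Apply to the universal statement.

there exists k: NOT(P(k))


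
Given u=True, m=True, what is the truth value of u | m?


Disjunction is false only when both operands are false.
Substitute: u=True, m=True.
True | True evaluates to True.

True


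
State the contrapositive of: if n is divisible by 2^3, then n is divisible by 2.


The contrapositive of (P → Q) is (¬Q → ¬P); it is logically equivalent to the original.
Here P = 'n is divisible by 2^3' and Q = 'n is divisible by 2'.

If not (n is divisible by 2), then not (n is divisible by 2^3).


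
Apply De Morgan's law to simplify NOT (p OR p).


De Morgan: the negation of a disjunction is the conjunction of the negations.
Distribute NOT across OR, flipping it to AND, and negate each literal.

(NOT p) AND (NOT p)


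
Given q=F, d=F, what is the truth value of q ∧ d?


Conjunction is true only when both operands are true.
Substitute: q=F, d=F.
F ∧ F evaluates to F.

F


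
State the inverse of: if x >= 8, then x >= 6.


The inverse of (P → Q) is (¬P → ¬Q). It is equivalent to the converse, not to the original.
Here P = 'x >= 8' and Q = 'x >= 6'.

If not (x >= 8), then not (x >= 6).


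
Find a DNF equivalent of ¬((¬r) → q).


Step 1: Rewrite implication then negate: ¬(¬(¬r) ∨ q) = (¬r) ∧ ¬q.

(¬r) ∧ (¬q)


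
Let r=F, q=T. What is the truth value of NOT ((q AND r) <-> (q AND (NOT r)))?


Substitute r=F, q=T:
q AND r = T AND F = F
NOT r = T
q AND (NOT r) = T AND T = T
(q AND r) <-> (q AND (NOT r)) = F <-> T = F
NOT ((q AND r) <-> (q AND (NOT r))) = T

T


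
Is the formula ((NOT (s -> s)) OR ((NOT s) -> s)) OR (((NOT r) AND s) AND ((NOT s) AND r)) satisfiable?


Search for a satisfying assignment over {r, s}.
Try r=F, s=T: the formula evaluates to T.
A satisfying assignment exists.

Satisfiable.


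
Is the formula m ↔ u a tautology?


Build the truth table over {m, u}:
m | u | φ
---------
F | F | T
T | F | F
F | T | F
T | T | T
Counterexample at row 2: with m=T, u=F, the formula is F.

No, it is not a tautology.


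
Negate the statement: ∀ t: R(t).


¬(∀ x: φ) = ∃ x: ¬φ, and ¬(∃ x: φ) = ∀ x: ¬φ.
Apply to the universal statement.

∃ t: ¬(R(t))


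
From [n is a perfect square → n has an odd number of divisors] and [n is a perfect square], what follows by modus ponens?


Modus ponens: from (P → Q) and P, infer Q.
P = 'n is a perfect square' is asserted, and P → Q holds, so Q follows.

n has an odd number of divisors.


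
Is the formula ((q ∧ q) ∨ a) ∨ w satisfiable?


Search for a satisfying assignment over {a, q, w}.
Try a=T, q=F, w=F: the formula evaluates to T.
A satisfying assignment exists.

Satisfiable.


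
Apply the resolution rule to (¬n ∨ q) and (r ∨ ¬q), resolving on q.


The clauses contain complementary literals q and ¬q.
Resolution eliminates this pair and disjoins the remaining literals (merging duplicates).

(¬n ∨ r)


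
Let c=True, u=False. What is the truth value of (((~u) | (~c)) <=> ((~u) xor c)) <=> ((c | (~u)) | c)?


Substitute c=True, u=False:
~u = True
~c = False
(~u) | (~c) = True | False = True
~u = True
(~u) xor c = True xor True = False
((~u) | (~c)) <=> ((~u) xor c) = True <=> False = False
~u = True
c | (~u) = True | True = True
(c | (~u)) | c = True | True = True
(((~u) | (~c)) <=> ((~u) xor c)) <=> ((c | (~u)) | c) = False <=> True = False

False


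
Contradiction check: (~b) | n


Truth table over {b, n}:
b | n | φ
---------
False | False | True
True | False | False
False | True | True
True | True | True
Satisfying assignment at row 1: b=False, n=False gives True.

No, it is not a contradiction.


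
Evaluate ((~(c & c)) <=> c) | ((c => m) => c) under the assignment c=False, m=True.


Substitute c=False, m=True:
c & c = False & False = False
~(c & c) = True
(~(c & c)) <=> c = True <=> False = False
c => m = False => True = True
(c => m) => c = True => False = False
((~(c & c)) <=> c) | ((c => m) => c) = False | False = False

False


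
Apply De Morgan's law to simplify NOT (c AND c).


De Morgan: the negation of a conjunction is the disjunction of the negations.
Distribute NOT across AND, flipping it to OR, and negate each literal.

(NOT c) OR (NOT c)


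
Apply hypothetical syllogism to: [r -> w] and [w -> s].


Hypothetical syllogism: from (P → Q) and (Q → R), infer (P → R).
Chain the two implications through the shared middle term 'w'.

r -> s


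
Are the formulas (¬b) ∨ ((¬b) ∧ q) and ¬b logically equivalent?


Compare truth tables:
b | q | φ | ψ
-------------
F | F | T | T
T | F | F | F
F | T | T | T
T | T | F | F
The columns φ and ψ agree on every row.

Yes, they are logically equivalent.


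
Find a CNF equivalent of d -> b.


Step 1: Rewrite d → b as ¬d ∨ b.

(NOT d) OR b


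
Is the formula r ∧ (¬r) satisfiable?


Check all 2 assignments over {r}:
r | φ
-----
F | F
T | F
No assignment makes the formula true.

Unsatisfiable.


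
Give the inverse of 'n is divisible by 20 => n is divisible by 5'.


The inverse of (P → Q) is (¬P → ¬Q). It is equivalent to the converse, not to the original.
Here P = 'n is divisible by 20' and Q = 'n is divisible by 5'.

If not (n is divisible by 20), then not (n is divisible by 5).


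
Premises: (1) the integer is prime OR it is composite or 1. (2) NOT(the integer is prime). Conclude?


Disjunctive syllogism: from (P ∨ Q) and ¬P, infer Q.
One disjunct, 'the integer is prime', is ruled out; the other must hold.

it is composite or 1


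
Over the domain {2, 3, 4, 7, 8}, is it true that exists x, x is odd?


Evaluate the predicate on each element: 2:False, 3:True, 4:False, 7:True, 8:False.
Witness x = 3 satisfies the predicate.

True


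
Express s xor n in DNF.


Step 1: s ⊕ n is true exactly when they disagree: (s ∧ ¬n) ∨ (¬s ∧ n).

(s & (~n)) | ((~s) & n)


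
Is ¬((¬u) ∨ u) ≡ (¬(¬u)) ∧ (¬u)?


Compare truth tables:
u | φ | ψ
---------
F | F | F
T | F | F
The columns φ and ψ agree on every row.

Yes, they are logically equivalent.


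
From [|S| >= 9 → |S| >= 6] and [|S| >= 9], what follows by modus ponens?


Modus ponens: from (P → Q) and P, infer Q.
P = '|S| >= 9' is asserted, and P → Q holds, so Q follows.

|S| >= 6.


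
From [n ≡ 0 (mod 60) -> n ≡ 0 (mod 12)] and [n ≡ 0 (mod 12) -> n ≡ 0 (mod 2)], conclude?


Hypothetical syllogism: from (P → Q) and (Q → R), infer (P → R).
Chain the two implications through the shared middle term 'n ≡ 0 (mod 12)'.

n ≡ 0 (mod 60) -> n ≡ 0 (mod 2)


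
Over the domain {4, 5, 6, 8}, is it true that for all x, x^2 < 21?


Evaluate the predicate on each element: 4:T, 5:F, 6:F, 8:F.
Counterexample x = 5 fails the predicate.

F


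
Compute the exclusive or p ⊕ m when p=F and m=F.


Exclusive or is true when exactly one operand is true.
Substitute: p=F, m=F.
F ⊕ F evaluates to F.

F


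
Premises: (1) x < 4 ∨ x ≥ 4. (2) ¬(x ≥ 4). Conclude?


Disjunctive syllogism: from (P ∨ Q) and ¬P, infer Q.
One disjunct, 'x ≥ 4', is ruled out; the other must hold.

x < 4


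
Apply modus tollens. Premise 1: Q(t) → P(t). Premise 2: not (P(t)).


Modus tollens: from (P → Q) and ¬Q, infer ¬P.
Q = 'P(t)' is denied; since P → Q, P must also fail.

Not (Q(t)).


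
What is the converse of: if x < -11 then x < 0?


The converse of (P → Q) is (Q → P). It is not in general equivalent to the original.
Here P = 'x < -11' and Q = 'x < 0'.

If x < 0, then x < -11.


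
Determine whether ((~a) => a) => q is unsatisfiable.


Truth table over {a, q}:
a | q | φ
---------
False | False | True
True | False | False
False | True | True
True | True | True
Satisfying assignment at row 1: a=False, q=False gives True.

No, it is not a contradiction.


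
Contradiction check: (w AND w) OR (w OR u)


Truth table over {u, w}:
u | w | φ
---------
F | F | F
T | F | T
F | T | T
T | T | T
Satisfying assignment at row 2: u=T, w=F gives T.

No, it is not a contradiction.


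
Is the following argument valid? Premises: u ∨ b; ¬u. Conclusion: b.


This matches the form of disjunctive syllogism: the conclusion follows in every model of the premises.

Valid.


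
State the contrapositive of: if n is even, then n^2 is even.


The contrapositive of (P → Q) is (¬Q → ¬P); it is logically equivalent to the original.
Here P = 'n is even' and Q = 'n^2 is even'.

If not (n^2 is even), then not (n is even).


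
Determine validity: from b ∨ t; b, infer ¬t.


This is affirming a disjunct (fallacy). There exist truth assignments where the premises are all true but the conclusion is false.

Invalid.


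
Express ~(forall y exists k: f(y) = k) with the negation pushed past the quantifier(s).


Negation flips each quantifier (∀↔∃) and negates the inner predicate.
¬(forall y exists k: φ) = exists y forall k: ¬φ.

exists y forall k: ~(f(y) = k)


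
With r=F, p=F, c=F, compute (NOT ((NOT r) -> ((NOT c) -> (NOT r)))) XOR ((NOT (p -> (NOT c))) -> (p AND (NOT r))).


Substitute r=F, p=F, c=F:
… (earlier sub-steps elided)
(NOT c) -> (NOT r) = T -> T = T
(NOT r) -> ((NOT c) -> (NOT r)) = T -> T = T
NOT ((NOT r) -> ((NOT c) -> (NOT r))) = F
NOT c = T
p -> (NOT c) = F -> T = T
NOT (p -> (NOT c)) = F
NOT r = T
p AND (NOT r) = F AND T = F
(NOT (p -> (NOT c))) -> (p AND (NOT r)) = F -> F = T
(NOT ((NOT r) -> ((NOT c) -> (NOT r)))) XOR ((NOT (p -> (NOT c))) -> (p AND (NOT r))) = F XOR T = T

T


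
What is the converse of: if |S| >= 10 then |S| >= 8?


The converse of (P → Q) is (Q → P). It is not in general equivalent to the original.
Here P = '|S| >= 10' and Q = '|S| >= 8'.

If |S| >= 8, then |S| >= 10.


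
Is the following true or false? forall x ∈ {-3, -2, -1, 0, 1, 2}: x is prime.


Evaluate the predicate on each element: -3:False, -2:False, -1:False, 0:False, 1:False, 2:True.
Counterexample x = -3 fails the predicate.

False


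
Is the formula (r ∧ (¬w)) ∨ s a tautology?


Build the truth table over {r, s, w}:
r | s | w | φ
-------------
F | F | F | F
T | F | F | T
F | T | F | T
T | T | F | T
F | F | T | F
T | F | T | F
F | T | T | T
T | T | T | T
Counterexample at row 1: with r=F, s=F, w=F, the formula is F.

No, it is not a tautology.


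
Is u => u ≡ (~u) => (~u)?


Compare truth tables:
u | φ | ψ
---------
False | True | True
True | True | True
The columns φ and ψ agree on every row.

Yes, they are logically equivalent.


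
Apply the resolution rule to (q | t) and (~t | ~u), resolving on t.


The clauses contain complementary literals t and ~t.
Resolution eliminates this pair and disjoins the remaining literals (merging duplicates).

(q | ~u)


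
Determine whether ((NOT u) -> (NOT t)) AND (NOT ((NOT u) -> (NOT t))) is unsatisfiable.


Truth table over {t, u}:
t | u | φ
---------
F | F | F
T | F | F
F | T | F
T | T | F
Every row is false.

Yes, it is a contradiction.


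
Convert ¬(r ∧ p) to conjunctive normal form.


Step 1: Apply De Morgan: ¬(r ∧ p) = ¬r ∨ ¬p.

(¬r) ∨ (¬p)


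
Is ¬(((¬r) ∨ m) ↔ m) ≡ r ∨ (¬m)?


Compare truth tables:
m | r | φ | ψ
-------------
F | F | T | T
T | F | F | F
F | T | F | T
T | T | F | T
They differ at row 3 (m=F, r=T): φ=F but ψ=T.

No, they are not logically equivalent.


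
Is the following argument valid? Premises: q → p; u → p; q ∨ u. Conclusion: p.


This matches the form of proof by cases: the conclusion follows in every model of the premises.

Valid.


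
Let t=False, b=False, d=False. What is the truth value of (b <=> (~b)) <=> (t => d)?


Substitute t=False, b=False, d=False:
~b = True
b <=> (~b) = False <=> True = False
t => d = False => False = True
(b <=> (~b)) <=> (t => d) = False <=> True = False

False


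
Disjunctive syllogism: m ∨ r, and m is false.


Disjunctive syllogism: from (P ∨ Q) and ¬P, infer Q.
One disjunct, 'm', is ruled out; the other must hold.

r


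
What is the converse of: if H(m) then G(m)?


The converse of (P → Q) is (Q → P). It is not in general equivalent to the original.
Here P = 'H(m)' and Q = 'G(m)'.

If G(m), then H(m).


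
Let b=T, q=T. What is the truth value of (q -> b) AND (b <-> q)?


Substitute b=T, q=T:
q -> b = T -> T = T
b <-> q = T <-> T = T
(q -> b) AND (b <-> q) = T AND T = T

T


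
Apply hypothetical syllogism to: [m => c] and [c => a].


Hypothetical syllogism: from (P → Q) and (Q → R), infer (P → R).
Chain the two implications through the shared middle term 'c'.

m => a


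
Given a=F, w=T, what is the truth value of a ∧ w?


Conjunction is true only when both operands are true.
Substitute: a=F, w=T.
F ∧ T evaluates to F.

F


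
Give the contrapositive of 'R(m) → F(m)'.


The contrapositive of (P → Q) is (¬Q → ¬P); it is logically equivalent to the original.
Here P = 'R(m)' and Q = 'F(m)'.

If not (F(m)), then not (R(m)).


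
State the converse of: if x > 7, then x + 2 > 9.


The converse of (P → Q) is (Q → P). It is not in general equivalent to the original.
Here P = 'x > 7' and Q = 'x + 2 > 9'.

If x + 2 > 9, then x > 7.


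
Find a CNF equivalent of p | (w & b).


Step 1: Distribute ∨ over ∧: p ∨ (w ∧ b) = (p ∨ w) ∧ (p ∨ b).

(p | w) & (p | b)


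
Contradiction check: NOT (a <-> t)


Truth table over {a, t}:
a | t | φ
---------
F | F | F
T | F | T
F | T | T
T | T | F
Satisfying assignment at row 2: a=T, t=F gives T.

No, it is not a contradiction.


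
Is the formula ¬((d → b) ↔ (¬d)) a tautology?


Build the truth table over {b, d}:
b | d | φ
---------
F | F | F
T | F | F
F | T | F
T | T | T
Counterexample at row 1: with b=F, d=F, the formula is F.

No, it is not a tautology.


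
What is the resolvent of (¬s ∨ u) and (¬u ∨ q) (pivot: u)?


The clauses contain complementary literals u and ¬u.
Resolution eliminates this pair and disjoins the remaining literals (merging duplicates).

(¬s ∨ q)


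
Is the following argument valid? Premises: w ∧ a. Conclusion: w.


This matches the form of conjunction elimination: the conclusion follows in every model of the premises.

Valid.


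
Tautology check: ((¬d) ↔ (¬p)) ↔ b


Build the truth table over {b, d, p}:
b | d | p | φ
-------------
F | F | F | F
T | F | F | T
F | T | F | T
T | T | F | F
F | F | T | T
T | F | T | F
F | T | T | F
T | T | T | T
Counterexample at row 1: with b=F, d=F, p=F, the formula is F.

No, it is not a tautology.


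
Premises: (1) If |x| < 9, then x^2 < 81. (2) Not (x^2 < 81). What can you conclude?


Modus tollens: from (P → Q) and ¬Q, infer ¬P.
Q = 'x^2 < 81' is denied; since P → Q, P must also fail.

Not (|x| < 9).


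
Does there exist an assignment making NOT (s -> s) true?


Check all 2 assignments over {s}:
s | φ
-----
F | F
T | F
No assignment makes the formula true.

Unsatisfiable.


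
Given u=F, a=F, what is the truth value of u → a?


Implication is false only when antecedent is true and consequent is false.
Substitute: u=F, a=F.
F → F evaluates to T.

T


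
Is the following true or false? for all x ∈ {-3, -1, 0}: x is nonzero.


Evaluate the predicate on each element: -3:T, -1:T, 0:F.
Counterexample x = 0 fails the predicate.

F


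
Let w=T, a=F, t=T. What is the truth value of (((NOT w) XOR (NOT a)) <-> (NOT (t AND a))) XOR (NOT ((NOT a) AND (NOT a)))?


Substitute w=T, a=F, t=T:
… (earlier sub-steps elided)
NOT a = T
(NOT w) XOR (NOT a) = F XOR T = T
t AND a = T AND F = F
NOT (t AND a) = T
((NOT w) XOR (NOT a)) <-> (NOT (t AND a)) = T <-> T = T
NOT a = T
NOT a = T
(NOT a) AND (NOT a) = T AND T = T
NOT ((NOT a) AND (NOT a)) = F
(((NOT w) XOR (NOT a)) <-> (NOT (t AND a))) XOR (NOT ((NOT a) AND (NOT a))) = T XOR F = T

T


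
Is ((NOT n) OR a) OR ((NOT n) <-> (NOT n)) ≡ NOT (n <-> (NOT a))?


Compare truth tables:
a | n | φ | ψ
-------------
F | F | T | T
T | F | T | F
F | T | T | F
T | T | T | T
They differ at row 2 (a=T, n=F): φ=T but ψ=F.

No, they are not logically equivalent.


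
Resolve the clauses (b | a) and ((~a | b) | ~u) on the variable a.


The clauses contain complementary literals a and ~a.
Resolution eliminates this pair and disjoins the remaining literals (merging duplicates).

(b | ~u)


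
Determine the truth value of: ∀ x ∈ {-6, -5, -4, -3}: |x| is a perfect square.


Evaluate the predicate on each element: -6:F, -5:F, -4:T, -3:F.
Counterexample x = -6 fails the predicate.

F


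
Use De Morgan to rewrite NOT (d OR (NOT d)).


De Morgan: the negation of a disjunction is the conjunction of the negations.
Distribute NOT across OR, flipping it to AND, and negate each literal.

(NOT d) AND d


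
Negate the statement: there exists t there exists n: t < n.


Negation flips each quantifier (∀↔∃) and negates the inner predicate.
¬(there exists t there exists n: φ) = for all t for all n: ¬φ.

for all t for all n: NOT(t < n)


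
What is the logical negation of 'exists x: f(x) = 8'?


¬(forall x: φ) = exists x: ¬φ, and ¬(exists x: φ) = forall x: ¬φ.
Apply to the existential statement.

forall x: ~(f(x) = 8)


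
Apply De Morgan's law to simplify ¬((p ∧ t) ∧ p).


De Morgan: the negation of a conjunction is the disjunction of the negations.
Distribute ¬ across ∧, flipping it to ∨, and negate each literal.

((¬p) ∨ (¬t)) ∨ (¬p)


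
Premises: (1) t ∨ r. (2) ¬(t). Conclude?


Disjunctive syllogism: from (P ∨ Q) and ¬P, infer Q.
One disjunct, 't', is ruled out; the other must hold.

r


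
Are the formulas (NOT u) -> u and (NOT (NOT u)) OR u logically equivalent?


Compare truth tables:
u | φ | ψ
---------
F | F | F
T | T | T
The columns φ and ψ agree on every row.

Yes, they are logically equivalent.


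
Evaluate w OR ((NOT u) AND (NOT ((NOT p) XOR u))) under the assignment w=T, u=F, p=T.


Substitute w=T, u=F, p=T:
NOT u = T
NOT p = F
(NOT p) XOR u = F XOR F = F
NOT ((NOT p) XOR u) = T
(NOT u) AND (NOT ((NOT p) XOR u)) = T AND T = T
w OR ((NOT u) AND (NOT ((NOT p) XOR u))) = T OR T = T

T


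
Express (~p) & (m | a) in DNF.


Step 1: Distribute ∧ over ∨: (¬p) ∧ (m ∨ a) = ((¬p) ∧ m) ∨ ((¬p) ∧ a).

((~p) & m) | ((~p) & a)


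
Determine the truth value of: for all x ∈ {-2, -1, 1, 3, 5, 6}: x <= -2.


Evaluate the predicate on each element: -2:T, -1:F, 1:F, 3:F, 5:F, 6:F.
Counterexample x = -1 fails the predicate.

F


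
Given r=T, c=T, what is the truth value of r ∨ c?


Disjunction is false only when both operands are false.
Substitute: r=T, c=T.
T ∨ T evaluates to T.

T


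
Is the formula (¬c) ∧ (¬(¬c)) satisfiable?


Check all 2 assignments over {c}:
c | φ
-----
F | F
T | F
No assignment makes the formula true.

Unsatisfiable.


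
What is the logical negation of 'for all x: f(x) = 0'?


¬(for all x: φ) = there exists x: ¬φ, and ¬(there exists x: φ) = for all x: ¬φ.
Apply to the universal statement.

there exists x: NOT(f(x) = 0)


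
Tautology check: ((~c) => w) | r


Build the truth table over {c, r, w}:
c | r | w | φ
-------------
False | False | False | False
True | False | False | True
False | True | False | True
True | True | False | True
False | False | True | True
True | False | True | True
False | True | True | True
True | True | True | True
Counterexample at row 1: with c=False, r=False, w=False, the formula is False.

No, it is not a tautology.


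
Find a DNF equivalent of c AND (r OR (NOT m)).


Step 1: Distribute ∧ over ∨: c ∧ (r ∨ (¬m)) = (c ∧ r) ∨ (c ∧ (¬m)).

(c AND r) OR (c AND (NOT m))


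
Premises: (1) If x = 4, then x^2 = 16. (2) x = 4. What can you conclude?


Modus ponens: from (P → Q) and P, infer Q.
P = 'x = 4' is asserted, and P → Q holds, so Q follows.

x^2 = 16.


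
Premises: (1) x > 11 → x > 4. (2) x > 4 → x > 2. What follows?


Hypothetical syllogism: from (P → Q) and (Q → R), infer (P → R).
Chain the two implications through the shared middle term 'x > 4'.

x > 11 → x > 2


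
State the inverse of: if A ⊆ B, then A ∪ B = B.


The inverse of (P → Q) is (¬P → ¬Q). It is equivalent to the converse, not to the original.
Here P = 'A ⊆ B' and Q = 'A ∪ B = B'.

If not (A ⊆ B), then not (A ∪ B = B).


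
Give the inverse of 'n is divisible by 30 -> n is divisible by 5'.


The inverse of (P → Q) is (¬P → ¬Q). It is equivalent to the converse, not to the original.
Here P = 'n is divisible by 30' and Q = 'n is divisible by 5'.

If not (n is divisible by 30), then not (n is divisible by 5).


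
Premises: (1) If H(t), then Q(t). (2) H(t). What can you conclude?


Modus ponens: from (P → Q) and P, infer Q.
P = 'H(t)' is asserted, and P → Q holds, so Q follows.

Q(t).


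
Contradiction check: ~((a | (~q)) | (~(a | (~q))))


Truth table over {a, q}:
a | q | φ
---------
False | False | False
True | False | False
False | True | False
True | True | False
Every row is false.

Yes, it is a contradiction.


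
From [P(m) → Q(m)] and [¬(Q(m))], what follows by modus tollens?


Modus tollens: from (P → Q) and ¬Q, infer ¬P.
Q = 'Q(m)' is denied; since P → Q, P must also fail.

Not (P(m)).


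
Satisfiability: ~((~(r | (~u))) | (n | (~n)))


Check all 8 assignments over {n, r, u}:
n | r | u | φ
-------------
False | False | False | False
True | False | False | False
False | True | False | False
True | True | False | False
False | False | True | False
True | False | True | False
False | True | True | False
True | True | True | False
No assignment makes the formula true.

Unsatisfiable.


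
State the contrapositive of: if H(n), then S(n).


The contrapositive of (P → Q) is (¬Q → ¬P); it is logically equivalent to the original.
Here P = 'H(n)' and Q = 'S(n)'.

If not (S(n)), then not (H(n)).


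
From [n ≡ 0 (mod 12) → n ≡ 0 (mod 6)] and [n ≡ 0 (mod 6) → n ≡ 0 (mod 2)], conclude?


Hypothetical syllogism: from (P → Q) and (Q → R), infer (P → R).
Chain the two implications through the shared middle term 'n ≡ 0 (mod 6)'.

n ≡ 0 (mod 12) → n ≡ 0 (mod 2)


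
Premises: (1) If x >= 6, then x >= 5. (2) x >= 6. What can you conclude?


Modus ponens: from (P → Q) and P, infer Q.
P = 'x >= 6' is asserted, and P → Q holds, so Q follows.

x >= 5.


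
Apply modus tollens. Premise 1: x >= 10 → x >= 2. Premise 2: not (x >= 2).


Modus tollens: from (P → Q) and ¬Q, infer ¬P.
Q = 'x >= 2' is denied; since P → Q, P must also fail.

Not (x >= 10).


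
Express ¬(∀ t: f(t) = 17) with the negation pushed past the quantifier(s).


¬(∀ x: φ) = ∃ x: ¬φ, and ¬(∃ x: φ) = ∀ x: ¬φ.
Apply to the universal statement.

∃ t: ¬(f(t) = 17)


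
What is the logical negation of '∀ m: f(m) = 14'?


¬(∀ x: φ) = ∃ x: ¬φ, and ¬(∃ x: φ) = ∀ x: ¬φ.
Apply to the universal statement.

∃ m: ¬(f(m) = 14)


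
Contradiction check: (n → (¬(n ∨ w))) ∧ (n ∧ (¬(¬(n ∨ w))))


Truth table over {n, w}:
n | w | φ
---------
F | F | F
T | F | F
F | T | F
T | T | F
Every row is false.

Yes, it is a contradiction.


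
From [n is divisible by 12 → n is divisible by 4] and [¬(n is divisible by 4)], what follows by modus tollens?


Modus tollens: from (P → Q) and ¬Q, infer ¬P.
Q = 'n is divisible by 4' is denied; since P → Q, P must also fail.

Not (n is divisible by 12).


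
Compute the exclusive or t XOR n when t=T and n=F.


Exclusive or is true when exactly one operand is true.
Substitute: t=T, n=F.
T XOR F evaluates to T.

T


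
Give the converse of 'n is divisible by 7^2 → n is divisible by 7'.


The converse of (P → Q) is (Q → P). It is not in general equivalent to the original.
Here P = 'n is divisible by 7^2' and Q = 'n is divisible by 7'.

If n is divisible by 7, then n is divisible by 7^2.


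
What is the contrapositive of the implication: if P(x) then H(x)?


The contrapositive of (P → Q) is (¬Q → ¬P); it is logically equivalent to the original.
Here P = 'P(x)' and Q = 'H(x)'.

If not (H(x)), then not (P(x)).


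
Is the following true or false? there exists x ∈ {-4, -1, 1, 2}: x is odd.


Evaluate the predicate on each element: -4:F, -1:T, 1:T, 2:F.
Witness x = -1 satisfies the predicate.

T


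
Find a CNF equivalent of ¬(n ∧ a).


Step 1: Apply De Morgan: ¬(n ∧ a) = ¬n ∨ ¬a.

(¬n) ∨ (¬a)


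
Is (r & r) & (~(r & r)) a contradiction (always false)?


Truth table over {r}:
r | φ
-----
False | False
True | False
Every row is false.

Yes, it is a contradiction.


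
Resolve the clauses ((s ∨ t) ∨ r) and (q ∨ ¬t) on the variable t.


The clauses contain complementary literals t and ¬t.
Resolution eliminates this pair and disjoins the remaining literals (merging duplicates).

((s ∨ r) ∨ q)


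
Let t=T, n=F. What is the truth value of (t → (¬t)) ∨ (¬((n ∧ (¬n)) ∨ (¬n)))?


Substitute t=T, n=F:
¬t = F
t → (¬t) = T → F = F
¬n = T
n ∧ (¬n) = F ∧ T = F
¬n = T
(n ∧ (¬n)) ∨ (¬n) = F ∨ T = T
¬((n ∧ (¬n)) ∨ (¬n)) = F
(t → (¬t)) ∨ (¬((n ∧ (¬n)) ∨ (¬n))) = F ∨ F = F

F


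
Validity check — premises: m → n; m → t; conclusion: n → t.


This is (no valid rule). There exist truth assignments where the premises are all true but the conclusion is false.

Invalid.


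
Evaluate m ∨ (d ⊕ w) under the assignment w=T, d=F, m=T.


Substitute w=T, d=F, m=T:
d ⊕ w = F ⊕ T = T
m ∨ (d ⊕ w) = T ∨ T = T

T


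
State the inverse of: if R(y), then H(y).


The inverse of (P → Q) is (¬P → ¬Q). It is equivalent to the converse, not to the original.
Here P = 'R(y)' and Q = 'H(y)'.

If not (R(y)), then not (H(y)).


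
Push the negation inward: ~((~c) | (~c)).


De Morgan: the negation of a disjunction is the conjunction of the negations.
Distribute ~ across |, flipping it to &, and negate each literal.

c & c


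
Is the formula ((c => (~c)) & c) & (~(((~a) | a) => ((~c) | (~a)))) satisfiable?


Check all 4 assignments over {a, c}:
a | c | φ
---------
False | False | False
True | False | False
False | True | False
True | True | False
No assignment makes the formula true.

Unsatisfiable.


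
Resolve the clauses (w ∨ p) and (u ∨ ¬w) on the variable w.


The clauses contain complementary literals w and ¬w.
Resolution eliminates this pair and disjoins the remaining literals (merging duplicates).

(p ∨ u)
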